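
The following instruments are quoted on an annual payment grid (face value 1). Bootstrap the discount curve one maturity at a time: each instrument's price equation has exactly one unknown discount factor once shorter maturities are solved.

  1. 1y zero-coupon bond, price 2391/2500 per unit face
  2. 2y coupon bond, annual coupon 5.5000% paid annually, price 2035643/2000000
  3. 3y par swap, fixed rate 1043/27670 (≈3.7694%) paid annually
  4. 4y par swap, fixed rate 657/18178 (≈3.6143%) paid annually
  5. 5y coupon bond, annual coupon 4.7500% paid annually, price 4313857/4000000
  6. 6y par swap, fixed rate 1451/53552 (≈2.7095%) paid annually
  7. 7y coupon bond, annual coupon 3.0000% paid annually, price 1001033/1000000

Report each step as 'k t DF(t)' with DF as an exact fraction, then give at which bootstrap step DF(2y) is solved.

1 1 2391/2500
2 2 9149/10000
3 3 8957/10000
4 4 4343/5000
5 5 8647/10000
6 6 8549/10000
7 7 8159/10000
DF(2y) is solved at step 2

step 1 [1y] zero: DF = P = 2391/2500 ≈ 0.956400
step 2 [2y] bond c/1=11/200: DF=(2035643/2000000 − 11/200·(0.956400))/(1+11/200) = 9149/10000 ≈ 0.914900
step 3 [3y] swap r/1=1043/27670: DF=(1 − 1043/27670·(0.956400+0.914900))/(1+1043/27670) = 8957/10000 ≈ 0.895700
step 4 [4y] swap r/1=657/18178: DF=(1 − 657/18178·(0.956400+0.914900+0.895700))/(1+657/18178) = 4343/5000 ≈ 0.868600
step 5 [5y] bond c/1=19/400: DF=(4313857/4000000 − 19/400·(0.956400+0.914900+0.895700+0.868600))/(1+19/400) = 8647/10000 ≈ 0.864700
step 6 [6y] swap r/1=1451/53552: DF=(1 − 1451/53552·(0.956400+0.914900+0.895700+0.868600+0.864700))/(1+1451/53552) = 8549/10000 ≈ 0.854900
step 7 [7y] bond c/1=3/100: DF=(1001033/1000000 − 3/100·(0.956400+0.914900+0.895700+0.868600+0.864700+0.854900))/(1+3/100) = 8159/10000 ≈ 0.815900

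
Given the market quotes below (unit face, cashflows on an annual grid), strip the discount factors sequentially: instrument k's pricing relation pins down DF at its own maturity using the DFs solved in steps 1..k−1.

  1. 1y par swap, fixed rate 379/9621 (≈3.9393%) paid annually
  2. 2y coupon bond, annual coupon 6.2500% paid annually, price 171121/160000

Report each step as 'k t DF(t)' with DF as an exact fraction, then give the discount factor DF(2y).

step 1 [1y] swap r/1=379/9621: DF=(1 − 379/9621·(0))/(1+379/9621) = 9621/10000 ≈ 0.962100
step 2 [2y] bond c/1=1/16: DF=(171121/160000 − 1/16·(0.962100))/(1+1/16) = 19/20 ≈ 0.950000

1 1 9621/10000
2 2 19/20
DF(2y) = 19/20 ≈ 0.950000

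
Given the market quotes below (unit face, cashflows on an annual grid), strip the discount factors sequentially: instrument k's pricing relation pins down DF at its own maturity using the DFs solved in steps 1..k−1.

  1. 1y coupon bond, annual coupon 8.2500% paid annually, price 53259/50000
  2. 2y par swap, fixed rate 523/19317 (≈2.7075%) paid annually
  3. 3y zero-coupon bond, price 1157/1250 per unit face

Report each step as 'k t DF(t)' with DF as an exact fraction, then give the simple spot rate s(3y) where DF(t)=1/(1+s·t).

1 1 123/125
2 2 9477/10000
3 3 1157/1250
s(3y) = (1/(1157/1250) − 1)/(3) = 31/1157 ≈ 2.6793%

step 1 [1y] bond c/1=33/400: DF=(53259/50000 − 33/400·(0))/(1+33/400) = 123/125 ≈ 0.984000
step 2 [2y] swap r/1=523/19317: DF=(1 − 523/19317·(0.984000))/(1+523/19317) = 9477/10000 ≈ 0.947700
step 3 [3y] zero: DF = P = 1157/1250 ≈ 0.925600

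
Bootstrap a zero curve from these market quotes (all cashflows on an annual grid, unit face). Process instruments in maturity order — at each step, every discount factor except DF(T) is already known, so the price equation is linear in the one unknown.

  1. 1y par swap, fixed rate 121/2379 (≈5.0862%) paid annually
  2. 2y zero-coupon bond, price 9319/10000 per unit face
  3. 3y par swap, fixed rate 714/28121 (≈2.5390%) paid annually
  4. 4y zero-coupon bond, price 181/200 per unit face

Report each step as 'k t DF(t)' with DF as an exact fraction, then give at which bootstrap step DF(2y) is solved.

1 1 2379/2500
2 2 9319/10000
3 3 4643/5000
4 4 181/200
DF(2y) is solved at step 2

step 1 [1y] swap r/1=121/2379: DF=(1 − 121/2379·(0))/(1+121/2379) = 2379/2500 ≈ 0.951600
step 2 [2y] zero: DF = P = 9319/10000 ≈ 0.931900
step 3 [3y] swap r/1=714/28121: DF=(1 − 714/28121·(0.951600+0.931900))/(1+714/28121) = 4643/5000 ≈ 0.928600
step 4 [4y] zero: DF = P = 181/200 ≈ 0.905000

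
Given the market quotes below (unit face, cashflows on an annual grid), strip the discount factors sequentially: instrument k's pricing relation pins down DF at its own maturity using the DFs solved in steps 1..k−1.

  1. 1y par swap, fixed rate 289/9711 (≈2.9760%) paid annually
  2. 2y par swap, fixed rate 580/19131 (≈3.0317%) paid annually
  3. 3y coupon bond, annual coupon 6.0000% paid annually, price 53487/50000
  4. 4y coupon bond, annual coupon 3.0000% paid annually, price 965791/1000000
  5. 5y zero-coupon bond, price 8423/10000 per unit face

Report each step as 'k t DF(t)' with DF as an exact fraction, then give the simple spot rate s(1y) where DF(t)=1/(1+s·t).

step 1 [1y] swap r/1=289/9711: DF=(1 − 289/9711·(0))/(1+289/9711) = 9711/10000 ≈ 0.971100
step 2 [2y] swap r/1=580/19131: DF=(1 − 580/19131·(0.971100))/(1+580/19131) = 471/500 ≈ 0.942000
step 3 [3y] bond c/1=3/50: DF=(53487/50000 − 3/50·(0.971100+0.942000))/(1+3/50) = 9009/10000 ≈ 0.900900
step 4 [4y] bond c/1=3/100: DF=(965791/1000000 − 3/100·(0.971100+0.942000+0.900900))/(1+3/100) = 8557/10000 ≈ 0.855700
step 5 [5y] zero: DF = P = 8423/10000 ≈ 0.842300

1 1 9711/10000
2 2 471/500
3 3 9009/10000
4 4 8557/10000
5 5 8423/10000
s(1y) = (1/(9711/10000) − 1)/(1) = 289/9711 ≈ 2.9760%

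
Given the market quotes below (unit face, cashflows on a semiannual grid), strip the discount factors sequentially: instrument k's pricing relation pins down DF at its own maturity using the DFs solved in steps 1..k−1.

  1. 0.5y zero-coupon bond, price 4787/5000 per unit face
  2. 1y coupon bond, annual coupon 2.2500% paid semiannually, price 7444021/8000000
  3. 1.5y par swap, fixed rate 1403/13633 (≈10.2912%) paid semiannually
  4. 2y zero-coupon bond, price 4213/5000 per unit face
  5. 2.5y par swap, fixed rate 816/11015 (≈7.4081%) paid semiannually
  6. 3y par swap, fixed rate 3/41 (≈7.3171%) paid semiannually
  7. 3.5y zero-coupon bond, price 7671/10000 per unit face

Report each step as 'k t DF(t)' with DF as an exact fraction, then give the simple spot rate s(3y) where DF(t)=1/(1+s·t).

1 1/2 4787/5000
2 1 1819/2000
3 3/2 8597/10000
4 2 4213/5000
5 5/2 523/625
6 3 2023/2500
7 7/2 7671/10000
s(3y) = (1/(2023/2500) − 1)/(3) = 159/2023 ≈ 7.8596%

step 1 [0.5y] zero: DF = P = 4787/5000 ≈ 0.957400
step 2 [1y] bond c/2=9/800: DF=(7444021/8000000 − 9/800·(0.957400))/(1+9/800) = 1819/2000 ≈ 0.909500
step 3 [1.5y] swap r/2=1403/27266: DF=(1 − 1403/27266·(0.957400+0.909500))/(1+1403/27266) = 8597/10000 ≈ 0.859700
step 4 [2y] zero: DF = P = 4213/5000 ≈ 0.842600
step 5 [2.5y] swap r/2=408/11015: DF=(1 − 408/11015·(0.957400+0.909500+0.859700+0.842600))/(1+408/11015) = 523/625 ≈ 0.836800
step 6 [3y] swap r/2=3/82: DF=(1 − 3/82·(0.957400+0.909500+0.859700+0.842600+0.836800))/(1+3/82) = 2023/2500 ≈ 0.809200
step 7 [3.5y] zero: DF = P = 7671/10000 ≈ 0.767100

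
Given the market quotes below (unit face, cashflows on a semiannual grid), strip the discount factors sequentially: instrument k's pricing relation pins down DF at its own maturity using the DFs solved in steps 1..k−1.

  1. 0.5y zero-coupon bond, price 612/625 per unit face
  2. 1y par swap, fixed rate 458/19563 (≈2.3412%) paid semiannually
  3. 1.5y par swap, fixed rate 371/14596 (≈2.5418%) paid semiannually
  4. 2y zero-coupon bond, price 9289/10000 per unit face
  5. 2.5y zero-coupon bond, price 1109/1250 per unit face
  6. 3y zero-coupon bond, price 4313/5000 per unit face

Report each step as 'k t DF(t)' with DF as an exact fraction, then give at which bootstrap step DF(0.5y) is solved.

step 1 [0.5y] zero: DF = P = 612/625 ≈ 0.979200
step 2 [1y] swap r/2=229/19563: DF=(1 − 229/19563·(0.979200))/(1+229/19563) = 9771/10000 ≈ 0.977100
step 3 [1.5y] swap r/2=371/29192: DF=(1 − 371/29192·(0.979200+0.977100))/(1+371/29192) = 9629/10000 ≈ 0.962900
step 4 [2y] zero: DF = P = 9289/10000 ≈ 0.928900
step 5 [2.5y] zero: DF = P = 1109/1250 ≈ 0.887200
step 6 [3y] zero: DF = P = 4313/5000 ≈ 0.862600

1 1/2 612/625
2 1 9771/10000
3 3/2 9629/10000
4 2 9289/10000
5 5/2 1109/1250
6 3 4313/5000
DF(0.5y) is solved at step 1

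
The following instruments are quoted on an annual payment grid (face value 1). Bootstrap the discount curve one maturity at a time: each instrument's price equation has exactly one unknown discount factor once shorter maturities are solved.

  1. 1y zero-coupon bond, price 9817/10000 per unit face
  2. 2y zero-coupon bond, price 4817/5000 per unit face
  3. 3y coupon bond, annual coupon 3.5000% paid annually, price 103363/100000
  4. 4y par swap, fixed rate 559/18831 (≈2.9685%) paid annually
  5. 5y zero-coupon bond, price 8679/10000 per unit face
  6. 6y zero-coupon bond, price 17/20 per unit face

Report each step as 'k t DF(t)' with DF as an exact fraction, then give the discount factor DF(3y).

1 1 9817/10000
2 2 4817/5000
3 3 9329/10000
4 4 4441/5000
5 5 8679/10000
6 6 17/20
DF(3y) = 9329/10000 ≈ 0.932900

step 1 [1y] zero: DF = P = 9817/10000 ≈ 0.981700
step 2 [2y] zero: DF = P = 4817/5000 ≈ 0.963400
step 3 [3y] bond c/1=7/200: DF=(103363/100000 − 7/200·(0.981700+0.963400))/(1+7/200) = 9329/10000 ≈ 0.932900
step 4 [4y] swap r/1=559/18831: DF=(1 − 559/18831·(0.981700+0.963400+0.932900))/(1+559/18831) = 4441/5000 ≈ 0.888200
step 5 [5y] zero: DF = P = 8679/10000 ≈ 0.867900
step 6 [6y] zero: DF = P = 17/20 ≈ 0.850000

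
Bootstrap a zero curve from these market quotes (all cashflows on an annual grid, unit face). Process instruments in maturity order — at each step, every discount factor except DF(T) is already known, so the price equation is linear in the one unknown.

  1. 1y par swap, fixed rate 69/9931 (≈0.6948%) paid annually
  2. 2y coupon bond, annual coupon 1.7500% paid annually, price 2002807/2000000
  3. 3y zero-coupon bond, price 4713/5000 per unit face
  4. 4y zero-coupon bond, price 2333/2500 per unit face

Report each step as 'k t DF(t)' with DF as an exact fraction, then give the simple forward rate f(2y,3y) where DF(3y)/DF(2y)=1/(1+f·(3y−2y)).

1 1 9931/10000
2 2 9671/10000
3 3 4713/5000
4 4 2333/2500
f(2y,3y) = ((9671/10000)/(4713/5000) − 1)/(1) = 245/9426 ≈ 2.5992%

step 1 [1y] swap r/1=69/9931: DF=(1 − 69/9931·(0))/(1+69/9931) = 9931/10000 ≈ 0.993100
step 2 [2y] bond c/1=7/400: DF=(2002807/2000000 − 7/400·(0.993100))/(1+7/400) = 9671/10000 ≈ 0.967100
step 3 [3y] zero: DF = P = 4713/5000 ≈ 0.942600
step 4 [4y] zero: DF = P = 2333/2500 ≈ 0.933200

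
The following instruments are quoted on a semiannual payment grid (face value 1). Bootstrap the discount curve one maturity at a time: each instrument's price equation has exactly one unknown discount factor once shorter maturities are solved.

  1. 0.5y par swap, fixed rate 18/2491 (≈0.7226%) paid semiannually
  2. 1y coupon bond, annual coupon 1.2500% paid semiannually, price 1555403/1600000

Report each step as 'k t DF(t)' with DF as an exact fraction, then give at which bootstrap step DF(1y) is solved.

step 1 [0.5y] swap r/2=9/2491: DF=(1 − 9/2491·(0))/(1+9/2491) = 2491/2500 ≈ 0.996400
step 2 [1y] bond c/2=1/160: DF=(1555403/1600000 − 1/160·(0.996400))/(1+1/160) = 9599/10000 ≈ 0.959900

1 1/2 2491/2500
2 1 9599/10000
DF(1y) is solved at step 2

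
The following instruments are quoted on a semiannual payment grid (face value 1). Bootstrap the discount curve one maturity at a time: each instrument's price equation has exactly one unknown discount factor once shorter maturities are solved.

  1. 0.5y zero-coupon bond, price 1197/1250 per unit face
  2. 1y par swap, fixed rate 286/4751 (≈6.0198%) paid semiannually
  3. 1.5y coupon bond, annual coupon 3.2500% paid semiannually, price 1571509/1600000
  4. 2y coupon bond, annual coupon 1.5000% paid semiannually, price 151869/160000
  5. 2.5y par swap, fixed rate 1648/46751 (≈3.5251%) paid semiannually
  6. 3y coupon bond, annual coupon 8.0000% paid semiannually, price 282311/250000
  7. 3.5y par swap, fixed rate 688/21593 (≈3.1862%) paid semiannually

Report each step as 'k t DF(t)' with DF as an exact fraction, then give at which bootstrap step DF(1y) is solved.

step 1 [0.5y] zero: DF = P = 1197/1250 ≈ 0.957600
step 2 [1y] swap r/2=143/4751: DF=(1 − 143/4751·(0.957600))/(1+143/4751) = 2357/2500 ≈ 0.942800
step 3 [1.5y] bond c/2=13/800: DF=(1571509/1600000 − 13/800·(0.957600+0.942800))/(1+13/800) = 9361/10000 ≈ 0.936100
step 4 [2y] bond c/2=3/400: DF=(151869/160000 − 3/400·(0.957600+0.942800+0.936100))/(1+3/400) = 921/1000 ≈ 0.921000
step 5 [2.5y] swap r/2=824/46751: DF=(1 − 824/46751·(0.957600+0.942800+0.936100+0.921000))/(1+824/46751) = 1147/1250 ≈ 0.917600
step 6 [3y] bond c/2=1/25: DF=(282311/250000 − 1/25·(0.957600+0.942800+0.936100+0.921000+0.917600))/(1+1/25) = 453/500 ≈ 0.906000
step 7 [3.5y] swap r/2=344/21593: DF=(1 − 344/21593·(0.957600+0.942800+0.936100+0.921000+0.917600+0.906000))/(1+344/21593) = 1121/1250 ≈ 0.896800

1 1/2 1197/1250
2 1 2357/2500
3 3/2 9361/10000
4 2 921/1000
5 5/2 1147/1250
6 3 453/500
7 7/2 1121/1250
DF(1y) is solved at step 2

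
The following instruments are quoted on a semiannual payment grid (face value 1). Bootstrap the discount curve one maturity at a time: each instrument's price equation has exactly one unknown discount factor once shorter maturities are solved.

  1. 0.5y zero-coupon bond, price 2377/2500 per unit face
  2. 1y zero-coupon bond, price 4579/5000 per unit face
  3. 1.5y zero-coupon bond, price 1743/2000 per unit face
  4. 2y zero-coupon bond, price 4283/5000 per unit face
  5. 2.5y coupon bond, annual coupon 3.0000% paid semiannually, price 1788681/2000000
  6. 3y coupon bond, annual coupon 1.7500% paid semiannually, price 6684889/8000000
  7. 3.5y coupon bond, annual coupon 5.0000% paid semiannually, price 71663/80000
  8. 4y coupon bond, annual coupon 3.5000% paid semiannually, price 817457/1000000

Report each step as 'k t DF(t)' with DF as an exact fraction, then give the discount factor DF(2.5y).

1 1/2 2377/2500
2 1 4579/5000
3 3/2 1743/2000
4 2 4283/5000
5 5/2 207/250
6 3 79/100
7 7/2 1867/2500
8 4 7009/10000
DF(2.5y) = 207/250 ≈ 0.828000

step 1 [0.5y] zero: DF = P = 2377/2500 ≈ 0.950800
step 2 [1y] zero: DF = P = 4579/5000 ≈ 0.915800
step 3 [1.5y] zero: DF = P = 1743/2000 ≈ 0.871500
step 4 [2y] zero: DF = P = 4283/5000 ≈ 0.856600
step 5 [2.5y] bond c/2=3/200: DF=(1788681/2000000 − 3/200·(0.950800+0.915800+0.871500+0.856600))/(1+3/200) = 207/250 ≈ 0.828000
step 6 [3y] bond c/2=7/800: DF=(6684889/8000000 − 7/800·(0.950800+0.915800+0.871500+0.856600+0.828000))/(1+7/800) = 79/100 ≈ 0.790000
step 7 [3.5y] bond c/2=1/40: DF=(71663/80000 − 1/40·(0.950800+0.915800+0.871500+0.856600+0.828000+0.790000))/(1+1/40) = 1867/2500 ≈ 0.746800
step 8 [4y] bond c/2=7/400: DF=(817457/1000000 − 7/400·(0.950800+0.915800+0.871500+0.856600+0.828000+0.790000+0.746800))/(1+7/400) = 7009/10000 ≈ 0.700900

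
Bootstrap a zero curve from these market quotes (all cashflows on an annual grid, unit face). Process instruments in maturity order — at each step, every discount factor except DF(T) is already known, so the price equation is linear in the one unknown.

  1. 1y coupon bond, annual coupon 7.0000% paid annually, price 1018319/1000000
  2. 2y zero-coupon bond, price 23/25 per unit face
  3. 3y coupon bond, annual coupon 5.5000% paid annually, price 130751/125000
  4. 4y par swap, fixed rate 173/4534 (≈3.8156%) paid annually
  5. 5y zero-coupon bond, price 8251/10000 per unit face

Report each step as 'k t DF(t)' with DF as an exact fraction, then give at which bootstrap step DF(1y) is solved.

1 1 9517/10000
2 2 23/25
3 3 8939/10000
4 4 1077/1250
5 5 8251/10000
DF(1y) is solved at step 1

step 1 [1y] bond c/1=7/100: DF=(1018319/1000000 − 7/100·(0))/(1+7/100) = 9517/10000 ≈ 0.951700
step 2 [2y] zero: DF = P = 23/25 ≈ 0.920000
step 3 [3y] bond c/1=11/200: DF=(130751/125000 − 11/200·(0.951700+0.920000))/(1+11/200) = 8939/10000 ≈ 0.893900
step 4 [4y] swap r/1=173/4534: DF=(1 − 173/4534·(0.951700+0.920000+0.893900))/(1+173/4534) = 1077/1250 ≈ 0.861600
step 5 [5y] zero: DF = P = 8251/10000 ≈ 0.825100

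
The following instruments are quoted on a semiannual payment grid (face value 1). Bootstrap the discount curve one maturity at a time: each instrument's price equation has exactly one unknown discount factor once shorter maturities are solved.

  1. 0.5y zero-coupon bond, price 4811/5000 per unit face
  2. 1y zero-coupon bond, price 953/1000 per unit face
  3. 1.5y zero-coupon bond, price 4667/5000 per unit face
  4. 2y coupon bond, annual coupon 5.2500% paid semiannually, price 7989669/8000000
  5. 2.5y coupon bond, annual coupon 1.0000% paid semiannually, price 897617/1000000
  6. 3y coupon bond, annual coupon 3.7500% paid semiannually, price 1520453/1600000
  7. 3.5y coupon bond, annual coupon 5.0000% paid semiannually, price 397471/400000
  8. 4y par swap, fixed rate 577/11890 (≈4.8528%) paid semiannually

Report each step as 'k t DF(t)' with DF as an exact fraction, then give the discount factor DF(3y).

1 1/2 4811/5000
2 1 953/1000
3 3/2 4667/5000
4 2 9003/10000
5 5/2 1749/2000
6 3 8477/10000
7 7/2 209/250
8 4 8269/10000
DF(3y) = 8477/10000 ≈ 0.847700

step 1 [0.5y] zero: DF = P = 4811/5000 ≈ 0.962200
step 2 [1y] zero: DF = P = 953/1000 ≈ 0.953000
step 3 [1.5y] zero: DF = P = 4667/5000 ≈ 0.933400
step 4 [2y] bond c/2=21/800: DF=(7989669/8000000 − 21/800·(0.962200+0.953000+0.933400))/(1+21/800) = 9003/10000 ≈ 0.900300
step 5 [2.5y] bond c/2=1/200: DF=(897617/1000000 − 1/200·(0.962200+0.953000+0.933400+0.900300))/(1+1/200) = 1749/2000 ≈ 0.874500
step 6 [3y] bond c/2=3/160: DF=(1520453/1600000 − 3/160·(0.962200+0.953000+0.933400+0.900300+0.874500))/(1+3/160) = 8477/10000 ≈ 0.847700
step 7 [3.5y] bond c/2=1/40: DF=(397471/400000 − 1/40·(0.962200+0.953000+0.933400+0.900300+0.874500+0.847700))/(1+1/40) = 209/250 ≈ 0.836000
step 8 [4y] swap r/2=577/23780: DF=(1 − 577/23780·(0.962200+0.953000+0.933400+0.900300+0.874500+0.847700+0.836000))/(1+577/23780) = 8269/10000 ≈ 0.826900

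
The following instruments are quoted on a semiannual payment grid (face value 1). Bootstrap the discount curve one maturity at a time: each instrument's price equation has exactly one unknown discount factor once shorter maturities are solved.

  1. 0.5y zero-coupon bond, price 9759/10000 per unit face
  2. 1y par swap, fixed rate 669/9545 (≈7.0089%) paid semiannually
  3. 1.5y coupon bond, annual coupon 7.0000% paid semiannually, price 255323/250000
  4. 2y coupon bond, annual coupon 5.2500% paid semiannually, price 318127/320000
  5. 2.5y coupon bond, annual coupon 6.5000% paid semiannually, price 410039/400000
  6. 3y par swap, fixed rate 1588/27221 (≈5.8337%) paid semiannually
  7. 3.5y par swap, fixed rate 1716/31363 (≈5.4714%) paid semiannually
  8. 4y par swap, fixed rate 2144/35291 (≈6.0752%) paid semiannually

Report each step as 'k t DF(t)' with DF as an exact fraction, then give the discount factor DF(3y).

step 1 [0.5y] zero: DF = P = 9759/10000 ≈ 0.975900
step 2 [1y] swap r/2=669/19090: DF=(1 − 669/19090·(0.975900))/(1+669/19090) = 9331/10000 ≈ 0.933100
step 3 [1.5y] bond c/2=7/200: DF=(255323/250000 − 7/200·(0.975900+0.933100))/(1+7/200) = 4611/5000 ≈ 0.922200
step 4 [2y] bond c/2=21/800: DF=(318127/320000 − 21/800·(0.975900+0.933100+0.922200))/(1+21/800) = 8963/10000 ≈ 0.896300
step 5 [2.5y] bond c/2=13/400: DF=(410039/400000 − 13/400·(0.975900+0.933100+0.922200+0.896300))/(1+13/400) = 1751/2000 ≈ 0.875500
step 6 [3y] swap r/2=794/27221: DF=(1 − 794/27221·(0.975900+0.933100+0.922200+0.896300+0.875500))/(1+794/27221) = 2103/2500 ≈ 0.841200
step 7 [3.5y] swap r/2=858/31363: DF=(1 − 858/31363·(0.975900+0.933100+0.922200+0.896300+0.875500+0.841200))/(1+858/31363) = 2071/2500 ≈ 0.828400
step 8 [4y] swap r/2=1072/35291: DF=(1 − 1072/35291·(0.975900+0.933100+0.922200+0.896300+0.875500+0.841200+0.828400))/(1+1072/35291) = 491/625 ≈ 0.785600

1 1/2 9759/10000
2 1 9331/10000
3 3/2 4611/5000
4 2 8963/10000
5 5/2 1751/2000
6 3 2103/2500
7 7/2 2071/2500
8 4 491/625
DF(3y) = 2103/2500 ≈ 0.841200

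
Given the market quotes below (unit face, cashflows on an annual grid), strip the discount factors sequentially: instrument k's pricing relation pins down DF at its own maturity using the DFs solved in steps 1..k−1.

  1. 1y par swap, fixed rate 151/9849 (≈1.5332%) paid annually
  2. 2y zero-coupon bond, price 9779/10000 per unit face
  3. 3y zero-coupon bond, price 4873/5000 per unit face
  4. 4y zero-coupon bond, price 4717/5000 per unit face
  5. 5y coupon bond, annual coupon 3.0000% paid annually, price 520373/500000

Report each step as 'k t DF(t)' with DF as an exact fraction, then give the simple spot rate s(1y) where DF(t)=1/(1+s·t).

step 1 [1y] swap r/1=151/9849: DF=(1 − 151/9849·(0))/(1+151/9849) = 9849/10000 ≈ 0.984900
step 2 [2y] zero: DF = P = 9779/10000 ≈ 0.977900
step 3 [3y] zero: DF = P = 4873/5000 ≈ 0.974600
step 4 [4y] zero: DF = P = 4717/5000 ≈ 0.943400
step 5 [5y] bond c/1=3/100: DF=(520373/500000 − 3/100·(0.984900+0.977900+0.974600+0.943400))/(1+3/100) = 4487/5000 ≈ 0.897400

1 1 9849/10000
2 2 9779/10000
3 3 4873/5000
4 4 4717/5000
5 5 4487/5000
s(1y) = (1/(9849/10000) − 1)/(1) = 151/9849 ≈ 1.5332%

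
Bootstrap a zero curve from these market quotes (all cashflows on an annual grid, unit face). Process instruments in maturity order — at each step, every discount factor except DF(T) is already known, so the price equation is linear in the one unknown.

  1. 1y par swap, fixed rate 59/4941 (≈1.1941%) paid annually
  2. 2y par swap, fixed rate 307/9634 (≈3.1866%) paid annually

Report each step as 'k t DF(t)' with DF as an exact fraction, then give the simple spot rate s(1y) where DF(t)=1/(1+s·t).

1 1 4941/5000
2 2 4693/5000
s(1y) = (1/(4941/5000) − 1)/(1) = 59/4941 ≈ 1.1941%

step 1 [1y] swap r/1=59/4941: DF=(1 − 59/4941·(0))/(1+59/4941) = 4941/5000 ≈ 0.988200
step 2 [2y] swap r/1=307/9634: DF=(1 − 307/9634·(0.988200))/(1+307/9634) = 4693/5000 ≈ 0.938600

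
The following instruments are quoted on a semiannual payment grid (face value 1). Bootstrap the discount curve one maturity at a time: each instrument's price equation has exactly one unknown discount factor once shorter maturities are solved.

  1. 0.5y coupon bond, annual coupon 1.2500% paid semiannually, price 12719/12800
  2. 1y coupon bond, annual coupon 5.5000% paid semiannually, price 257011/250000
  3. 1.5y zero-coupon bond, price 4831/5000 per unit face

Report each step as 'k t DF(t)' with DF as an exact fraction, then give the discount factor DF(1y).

1 1/2 79/80
2 1 9741/10000
3 3/2 4831/5000
DF(1y) = 9741/10000 ≈ 0.974100

step 1 [0.5y] bond c/2=1/160: DF=(12719/12800 − 1/160·(0))/(1+1/160) = 79/80 ≈ 0.987500
step 2 [1y] bond c/2=11/400: DF=(257011/250000 − 11/400·(0.987500))/(1+11/400) = 9741/10000 ≈ 0.974100
step 3 [1.5y] zero: DF = P = 4831/5000 ≈ 0.966200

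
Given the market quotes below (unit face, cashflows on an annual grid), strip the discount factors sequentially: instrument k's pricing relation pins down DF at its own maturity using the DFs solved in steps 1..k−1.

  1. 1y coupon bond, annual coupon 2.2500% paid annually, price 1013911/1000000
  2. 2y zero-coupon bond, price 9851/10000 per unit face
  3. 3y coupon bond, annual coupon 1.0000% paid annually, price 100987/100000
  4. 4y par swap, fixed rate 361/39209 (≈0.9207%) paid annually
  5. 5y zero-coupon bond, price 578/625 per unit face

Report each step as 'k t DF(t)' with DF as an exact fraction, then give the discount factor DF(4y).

1 1 2479/2500
2 2 9851/10000
3 3 9803/10000
4 4 9639/10000
5 5 578/625
DF(4y) = 9639/10000 ≈ 0.963900

step 1 [1y] bond c/1=9/400: DF=(1013911/1000000 − 9/400·(0))/(1+9/400) = 2479/2500 ≈ 0.991600
step 2 [2y] zero: DF = P = 9851/10000 ≈ 0.985100
step 3 [3y] bond c/1=1/100: DF=(100987/100000 − 1/100·(0.991600+0.985100))/(1+1/100) = 9803/10000 ≈ 0.980300
step 4 [4y] swap r/1=361/39209: DF=(1 − 361/39209·(0.991600+0.985100+0.980300))/(1+361/39209) = 9639/10000 ≈ 0.963900
step 5 [5y] zero: DF = P = 578/625 ≈ 0.924800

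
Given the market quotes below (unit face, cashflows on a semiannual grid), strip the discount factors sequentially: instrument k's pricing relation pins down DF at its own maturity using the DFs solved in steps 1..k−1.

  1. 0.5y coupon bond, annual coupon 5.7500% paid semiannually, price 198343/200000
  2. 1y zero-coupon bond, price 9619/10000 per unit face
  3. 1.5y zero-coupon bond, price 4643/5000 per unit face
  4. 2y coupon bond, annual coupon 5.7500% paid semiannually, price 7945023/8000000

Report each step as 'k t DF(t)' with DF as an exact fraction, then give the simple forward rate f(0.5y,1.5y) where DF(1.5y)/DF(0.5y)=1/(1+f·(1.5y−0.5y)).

1 1/2 241/250
2 1 9619/10000
3 3/2 4643/5000
4 2 1107/1250
f(0.5y,1.5y) = ((241/250)/(4643/5000) − 1)/(1) = 177/4643 ≈ 3.8122%

step 1 [0.5y] bond c/2=23/800: DF=(198343/200000 − 23/800·(0))/(1+23/800) = 241/250 ≈ 0.964000
step 2 [1y] zero: DF = P = 9619/10000 ≈ 0.961900
step 3 [1.5y] zero: DF = P = 4643/5000 ≈ 0.928600
step 4 [2y] bond c/2=23/800: DF=(7945023/8000000 − 23/800·(0.964000+0.961900+0.928600))/(1+23/800) = 1107/1250 ≈ 0.885600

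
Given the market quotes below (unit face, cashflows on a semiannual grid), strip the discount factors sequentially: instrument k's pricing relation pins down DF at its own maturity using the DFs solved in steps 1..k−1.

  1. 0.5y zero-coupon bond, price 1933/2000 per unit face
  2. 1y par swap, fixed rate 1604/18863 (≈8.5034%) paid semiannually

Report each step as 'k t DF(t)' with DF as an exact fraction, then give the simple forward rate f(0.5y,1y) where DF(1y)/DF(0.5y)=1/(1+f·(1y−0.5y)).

1 1/2 1933/2000
2 1 4599/5000
f(0.5y,1y) = ((1933/2000)/(4599/5000) − 1)/(1/2) = 467/4599 ≈ 10.1544%

step 1 [0.5y] zero: DF = P = 1933/2000 ≈ 0.966500
step 2 [1y] swap r/2=802/18863: DF=(1 − 802/18863·(0.966500))/(1+802/18863) = 4599/5000 ≈ 0.919800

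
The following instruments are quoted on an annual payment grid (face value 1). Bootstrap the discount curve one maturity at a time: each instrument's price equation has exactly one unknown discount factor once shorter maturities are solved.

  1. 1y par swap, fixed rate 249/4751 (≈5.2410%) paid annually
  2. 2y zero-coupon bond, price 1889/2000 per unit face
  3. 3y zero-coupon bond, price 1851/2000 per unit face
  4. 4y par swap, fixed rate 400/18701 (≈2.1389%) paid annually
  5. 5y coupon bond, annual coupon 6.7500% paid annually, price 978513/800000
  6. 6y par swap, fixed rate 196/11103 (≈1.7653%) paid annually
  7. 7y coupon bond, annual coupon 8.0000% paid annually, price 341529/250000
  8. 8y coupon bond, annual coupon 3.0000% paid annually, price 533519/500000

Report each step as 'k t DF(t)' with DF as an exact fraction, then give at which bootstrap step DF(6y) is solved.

step 1 [1y] swap r/1=249/4751: DF=(1 − 249/4751·(0))/(1+249/4751) = 4751/5000 ≈ 0.950200
step 2 [2y] zero: DF = P = 1889/2000 ≈ 0.944500
step 3 [3y] zero: DF = P = 1851/2000 ≈ 0.925500
step 4 [4y] swap r/1=400/18701: DF=(1 − 400/18701·(0.950200+0.944500+0.925500))/(1+400/18701) = 23/25 ≈ 0.920000
step 5 [5y] bond c/1=27/400: DF=(978513/800000 − 27/400·(0.950200+0.944500+0.925500+0.920000))/(1+27/400) = 9093/10000 ≈ 0.909300
step 6 [6y] swap r/1=196/11103: DF=(1 − 196/11103·(0.950200+0.944500+0.925500+0.920000+0.909300))/(1+196/11103) = 451/500 ≈ 0.902000
step 7 [7y] bond c/1=2/25: DF=(341529/250000 − 2/25·(0.950200+0.944500+0.925500+0.920000+0.909300+0.902000))/(1+2/25) = 8537/10000 ≈ 0.853700
step 8 [8y] bond c/1=3/100: DF=(533519/500000 − 3/100·(0.950200+0.944500+0.925500+0.920000+0.909300+0.902000+0.853700))/(1+3/100) = 4247/5000 ≈ 0.849400

1 1 4751/5000
2 2 1889/2000
3 3 1851/2000
4 4 23/25
5 5 9093/10000
6 6 451/500
7 7 8537/10000
8 8 4247/5000
DF(6y) is solved at step 6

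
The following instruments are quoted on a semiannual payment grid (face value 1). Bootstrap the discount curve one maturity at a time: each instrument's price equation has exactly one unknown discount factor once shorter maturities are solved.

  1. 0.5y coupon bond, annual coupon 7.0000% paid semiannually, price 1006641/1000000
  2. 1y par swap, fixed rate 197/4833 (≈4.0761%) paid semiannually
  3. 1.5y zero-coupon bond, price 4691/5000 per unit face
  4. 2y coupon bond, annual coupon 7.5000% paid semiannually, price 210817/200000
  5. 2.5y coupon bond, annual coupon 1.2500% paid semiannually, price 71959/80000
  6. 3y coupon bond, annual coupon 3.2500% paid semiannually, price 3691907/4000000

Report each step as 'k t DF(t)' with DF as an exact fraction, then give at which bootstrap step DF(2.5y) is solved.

step 1 [0.5y] bond c/2=7/200: DF=(1006641/1000000 − 7/200·(0))/(1+7/200) = 4863/5000 ≈ 0.972600
step 2 [1y] swap r/2=197/9666: DF=(1 − 197/9666·(0.972600))/(1+197/9666) = 4803/5000 ≈ 0.960600
step 3 [1.5y] zero: DF = P = 4691/5000 ≈ 0.938200
step 4 [2y] bond c/2=3/80: DF=(210817/200000 − 3/80·(0.972600+0.960600+0.938200))/(1+3/80) = 4561/5000 ≈ 0.912200
step 5 [2.5y] bond c/2=1/160: DF=(71959/80000 − 1/160·(0.972600+0.960600+0.938200+0.912200))/(1+1/160) = 544/625 ≈ 0.870400
step 6 [3y] bond c/2=13/800: DF=(3691907/4000000 − 13/800·(0.972600+0.960600+0.938200+0.912200+0.870400))/(1+13/800) = 4169/5000 ≈ 0.833800

1 1/2 4863/5000
2 1 4803/5000
3 3/2 4691/5000
4 2 4561/5000
5 5/2 544/625
6 3 4169/5000
DF(2.5y) is solved at step 5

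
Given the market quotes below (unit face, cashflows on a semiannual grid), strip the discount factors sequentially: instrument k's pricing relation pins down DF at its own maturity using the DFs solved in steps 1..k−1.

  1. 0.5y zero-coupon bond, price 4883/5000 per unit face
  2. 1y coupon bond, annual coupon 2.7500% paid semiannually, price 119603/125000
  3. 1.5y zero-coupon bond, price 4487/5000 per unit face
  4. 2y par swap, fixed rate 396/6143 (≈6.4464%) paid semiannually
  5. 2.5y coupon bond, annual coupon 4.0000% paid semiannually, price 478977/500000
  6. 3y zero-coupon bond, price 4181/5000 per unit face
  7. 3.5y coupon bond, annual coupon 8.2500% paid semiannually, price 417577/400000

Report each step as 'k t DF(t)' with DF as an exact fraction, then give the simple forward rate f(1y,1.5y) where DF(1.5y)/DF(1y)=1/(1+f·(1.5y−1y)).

step 1 [0.5y] zero: DF = P = 4883/5000 ≈ 0.976600
step 2 [1y] bond c/2=11/800: DF=(119603/125000 − 11/800·(0.976600))/(1+11/800) = 4653/5000 ≈ 0.930600
step 3 [1.5y] zero: DF = P = 4487/5000 ≈ 0.897400
step 4 [2y] swap r/2=198/6143: DF=(1 − 198/6143·(0.976600+0.930600+0.897400))/(1+198/6143) = 2203/2500 ≈ 0.881200
step 5 [2.5y] bond c/2=1/50: DF=(478977/500000 − 1/50·(0.976600+0.930600+0.897400+0.881200))/(1+1/50) = 8669/10000 ≈ 0.866900
step 6 [3y] zero: DF = P = 4181/5000 ≈ 0.836200
step 7 [3.5y] bond c/2=33/800: DF=(417577/400000 − 33/800·(0.976600+0.930600+0.897400+0.881200+0.866900+0.836200))/(1+33/800) = 7891/10000 ≈ 0.789100

1 1/2 4883/5000
2 1 4653/5000
3 3/2 4487/5000
4 2 2203/2500
5 5/2 8669/10000
6 3 4181/5000
7 7/2 7891/10000
f(1y,1.5y) = ((4653/5000)/(4487/5000) − 1)/(1/2) = 332/4487 ≈ 7.3992%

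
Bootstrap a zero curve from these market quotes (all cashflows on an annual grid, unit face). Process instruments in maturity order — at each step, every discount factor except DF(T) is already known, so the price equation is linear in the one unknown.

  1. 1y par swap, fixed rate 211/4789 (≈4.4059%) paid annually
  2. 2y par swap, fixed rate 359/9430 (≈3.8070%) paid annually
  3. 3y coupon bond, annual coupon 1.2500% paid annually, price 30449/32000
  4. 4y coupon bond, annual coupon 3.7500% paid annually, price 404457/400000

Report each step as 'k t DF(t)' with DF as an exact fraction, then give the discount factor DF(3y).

1 1 4789/5000
2 2 4641/5000
3 3 1833/2000
4 4 8733/10000
DF(3y) = 1833/2000 ≈ 0.916500

step 1 [1y] swap r/1=211/4789: DF=(1 − 211/4789·(0))/(1+211/4789) = 4789/5000 ≈ 0.957800
step 2 [2y] swap r/1=359/9430: DF=(1 − 359/9430·(0.957800))/(1+359/9430) = 4641/5000 ≈ 0.928200
step 3 [3y] bond c/1=1/80: DF=(30449/32000 − 1/80·(0.957800+0.928200))/(1+1/80) = 1833/2000 ≈ 0.916500
step 4 [4y] bond c/1=3/80: DF=(404457/400000 − 3/80·(0.957800+0.928200+0.916500))/(1+3/80) = 8733/10000 ≈ 0.873300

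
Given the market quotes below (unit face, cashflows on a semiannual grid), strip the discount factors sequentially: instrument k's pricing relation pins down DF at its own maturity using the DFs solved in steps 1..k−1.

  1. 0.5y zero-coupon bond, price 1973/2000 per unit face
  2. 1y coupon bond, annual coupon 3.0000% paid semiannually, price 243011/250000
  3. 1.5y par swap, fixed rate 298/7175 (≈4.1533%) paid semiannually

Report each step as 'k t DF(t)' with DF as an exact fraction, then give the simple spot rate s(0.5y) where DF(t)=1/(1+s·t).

step 1 [0.5y] zero: DF = P = 1973/2000 ≈ 0.986500
step 2 [1y] bond c/2=3/200: DF=(243011/250000 − 3/200·(0.986500))/(1+3/200) = 9431/10000 ≈ 0.943100
step 3 [1.5y] swap r/2=149/7175: DF=(1 − 149/7175·(0.986500+0.943100))/(1+149/7175) = 2351/2500 ≈ 0.940400

1 1/2 1973/2000
2 1 9431/10000
3 3/2 2351/2500
s(0.5y) = (1/(1973/2000) − 1)/(1/2) = 54/1973 ≈ 2.7369%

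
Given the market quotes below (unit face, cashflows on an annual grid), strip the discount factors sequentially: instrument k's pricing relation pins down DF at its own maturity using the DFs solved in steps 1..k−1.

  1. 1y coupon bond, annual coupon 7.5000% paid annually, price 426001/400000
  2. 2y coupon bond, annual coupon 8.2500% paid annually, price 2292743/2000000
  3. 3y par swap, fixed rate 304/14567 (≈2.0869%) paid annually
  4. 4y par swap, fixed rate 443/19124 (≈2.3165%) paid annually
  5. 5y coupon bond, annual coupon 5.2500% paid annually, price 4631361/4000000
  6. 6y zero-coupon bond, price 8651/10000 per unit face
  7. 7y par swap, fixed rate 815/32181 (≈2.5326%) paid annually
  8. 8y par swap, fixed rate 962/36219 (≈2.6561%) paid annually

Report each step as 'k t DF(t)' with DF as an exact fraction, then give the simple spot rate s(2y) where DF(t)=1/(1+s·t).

step 1 [1y] bond c/1=3/40: DF=(426001/400000 − 3/40·(0))/(1+3/40) = 9907/10000 ≈ 0.990700
step 2 [2y] bond c/1=33/400: DF=(2292743/2000000 − 33/400·(0.990700))/(1+33/400) = 1967/2000 ≈ 0.983500
step 3 [3y] swap r/1=304/14567: DF=(1 − 304/14567·(0.990700+0.983500))/(1+304/14567) = 587/625 ≈ 0.939200
step 4 [4y] swap r/1=443/19124: DF=(1 − 443/19124·(0.990700+0.983500+0.939200))/(1+443/19124) = 4557/5000 ≈ 0.911400
step 5 [5y] bond c/1=21/400: DF=(4631361/4000000 − 21/400·(0.990700+0.983500+0.939200+0.911400))/(1+21/400) = 9093/10000 ≈ 0.909300
step 6 [6y] zero: DF = P = 8651/10000 ≈ 0.865100
step 7 [7y] swap r/1=815/32181: DF=(1 − 815/32181·(0.990700+0.983500+0.939200+0.911400+0.909300+0.865100))/(1+815/32181) = 837/1000 ≈ 0.837000
step 8 [8y] swap r/1=962/36219: DF=(1 − 962/36219·(0.990700+0.983500+0.939200+0.911400+0.909300+0.865100+0.837000))/(1+962/36219) = 2019/2500 ≈ 0.807600

1 1 9907/10000
2 2 1967/2000
3 3 587/625
4 4 4557/5000
5 5 9093/10000
6 6 8651/10000
7 7 837/1000
8 8 2019/2500
s(2y) = (1/(1967/2000) − 1)/(2) = 33/3934 ≈ 0.8388%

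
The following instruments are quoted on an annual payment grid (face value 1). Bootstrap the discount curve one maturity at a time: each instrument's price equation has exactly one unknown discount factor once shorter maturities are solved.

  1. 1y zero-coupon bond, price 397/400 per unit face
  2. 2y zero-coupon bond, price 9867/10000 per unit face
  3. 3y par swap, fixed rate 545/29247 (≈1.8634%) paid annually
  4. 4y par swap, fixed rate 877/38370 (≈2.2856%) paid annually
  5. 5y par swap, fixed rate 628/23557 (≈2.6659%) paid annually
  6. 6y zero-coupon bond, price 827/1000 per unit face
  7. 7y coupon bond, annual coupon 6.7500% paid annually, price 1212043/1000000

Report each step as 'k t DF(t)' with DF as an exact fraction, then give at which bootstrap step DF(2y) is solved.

1 1 397/400
2 2 9867/10000
3 3 1891/2000
4 4 9123/10000
5 5 1093/1250
6 6 827/1000
7 7 1963/2500
DF(2y) is solved at step 2

step 1 [1y] zero: DF = P = 397/400 ≈ 0.992500
step 2 [2y] zero: DF = P = 9867/10000 ≈ 0.986700
step 3 [3y] swap r/1=545/29247: DF=(1 − 545/29247·(0.992500+0.986700))/(1+545/29247) = 1891/2000 ≈ 0.945500
step 4 [4y] swap r/1=877/38370: DF=(1 − 877/38370·(0.992500+0.986700+0.945500))/(1+877/38370) = 9123/10000 ≈ 0.912300
step 5 [5y] swap r/1=628/23557: DF=(1 − 628/23557·(0.992500+0.986700+0.945500+0.912300))/(1+628/23557) = 1093/1250 ≈ 0.874400
step 6 [6y] zero: DF = P = 827/1000 ≈ 0.827000
step 7 [7y] bond c/1=27/400: DF=(1212043/1000000 − 27/400·(0.992500+0.986700+0.945500+0.912300+0.874400+0.827000))/(1+27/400) = 1963/2500 ≈ 0.785200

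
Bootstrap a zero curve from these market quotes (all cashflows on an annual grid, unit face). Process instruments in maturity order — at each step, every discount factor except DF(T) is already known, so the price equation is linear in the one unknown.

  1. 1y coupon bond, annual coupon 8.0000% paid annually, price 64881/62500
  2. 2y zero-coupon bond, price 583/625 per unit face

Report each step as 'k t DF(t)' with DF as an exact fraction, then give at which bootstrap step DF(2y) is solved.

step 1 [1y] bond c/1=2/25: DF=(64881/62500 − 2/25·(0))/(1+2/25) = 2403/2500 ≈ 0.961200
step 2 [2y] zero: DF = P = 583/625 ≈ 0.932800

1 1 2403/2500
2 2 583/625
DF(2y) is solved at step 2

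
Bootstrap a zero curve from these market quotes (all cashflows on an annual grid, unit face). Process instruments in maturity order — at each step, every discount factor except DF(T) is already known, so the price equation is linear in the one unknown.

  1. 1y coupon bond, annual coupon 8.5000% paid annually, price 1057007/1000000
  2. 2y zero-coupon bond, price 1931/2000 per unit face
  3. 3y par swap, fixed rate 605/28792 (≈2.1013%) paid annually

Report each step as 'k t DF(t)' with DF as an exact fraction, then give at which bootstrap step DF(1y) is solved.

1 1 4871/5000
2 2 1931/2000
3 3 1879/2000
DF(1y) is solved at step 1

step 1 [1y] bond c/1=17/200: DF=(1057007/1000000 − 17/200·(0))/(1+17/200) = 4871/5000 ≈ 0.974200
step 2 [2y] zero: DF = P = 1931/2000 ≈ 0.965500
step 3 [3y] swap r/1=605/28792: DF=(1 − 605/28792·(0.974200+0.965500))/(1+605/28792) = 1879/2000 ≈ 0.939500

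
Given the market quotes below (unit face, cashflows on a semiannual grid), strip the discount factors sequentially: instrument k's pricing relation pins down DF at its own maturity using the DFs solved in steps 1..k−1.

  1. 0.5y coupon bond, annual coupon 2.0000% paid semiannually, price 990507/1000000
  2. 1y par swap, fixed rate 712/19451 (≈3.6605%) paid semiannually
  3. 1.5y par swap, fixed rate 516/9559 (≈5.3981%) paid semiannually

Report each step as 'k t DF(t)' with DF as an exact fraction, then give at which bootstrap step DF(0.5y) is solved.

1 1/2 9807/10000
2 1 2411/2500
3 3/2 4613/5000
DF(0.5y) is solved at step 1

step 1 [0.5y] bond c/2=1/100: DF=(990507/1000000 − 1/100·(0))/(1+1/100) = 9807/10000 ≈ 0.980700
step 2 [1y] swap r/2=356/19451: DF=(1 − 356/19451·(0.980700))/(1+356/19451) = 2411/2500 ≈ 0.964400
step 3 [1.5y] swap r/2=258/9559: DF=(1 − 258/9559·(0.980700+0.964400))/(1+258/9559) = 4613/5000 ≈ 0.922600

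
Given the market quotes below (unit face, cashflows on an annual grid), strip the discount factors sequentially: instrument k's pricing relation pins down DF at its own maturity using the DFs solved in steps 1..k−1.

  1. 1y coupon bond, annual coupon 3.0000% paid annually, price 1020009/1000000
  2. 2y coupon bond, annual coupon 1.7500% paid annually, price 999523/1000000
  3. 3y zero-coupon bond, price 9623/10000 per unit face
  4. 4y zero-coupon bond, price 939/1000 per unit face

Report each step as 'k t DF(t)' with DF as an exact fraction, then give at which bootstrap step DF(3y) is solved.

step 1 [1y] bond c/1=3/100: DF=(1020009/1000000 − 3/100·(0))/(1+3/100) = 9903/10000 ≈ 0.990300
step 2 [2y] bond c/1=7/400: DF=(999523/1000000 − 7/400·(0.990300))/(1+7/400) = 9653/10000 ≈ 0.965300
step 3 [3y] zero: DF = P = 9623/10000 ≈ 0.962300
step 4 [4y] zero: DF = P = 939/1000 ≈ 0.939000

1 1 9903/10000
2 2 9653/10000
3 3 9623/10000
4 4 939/1000
DF(3y) is solved at step 3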